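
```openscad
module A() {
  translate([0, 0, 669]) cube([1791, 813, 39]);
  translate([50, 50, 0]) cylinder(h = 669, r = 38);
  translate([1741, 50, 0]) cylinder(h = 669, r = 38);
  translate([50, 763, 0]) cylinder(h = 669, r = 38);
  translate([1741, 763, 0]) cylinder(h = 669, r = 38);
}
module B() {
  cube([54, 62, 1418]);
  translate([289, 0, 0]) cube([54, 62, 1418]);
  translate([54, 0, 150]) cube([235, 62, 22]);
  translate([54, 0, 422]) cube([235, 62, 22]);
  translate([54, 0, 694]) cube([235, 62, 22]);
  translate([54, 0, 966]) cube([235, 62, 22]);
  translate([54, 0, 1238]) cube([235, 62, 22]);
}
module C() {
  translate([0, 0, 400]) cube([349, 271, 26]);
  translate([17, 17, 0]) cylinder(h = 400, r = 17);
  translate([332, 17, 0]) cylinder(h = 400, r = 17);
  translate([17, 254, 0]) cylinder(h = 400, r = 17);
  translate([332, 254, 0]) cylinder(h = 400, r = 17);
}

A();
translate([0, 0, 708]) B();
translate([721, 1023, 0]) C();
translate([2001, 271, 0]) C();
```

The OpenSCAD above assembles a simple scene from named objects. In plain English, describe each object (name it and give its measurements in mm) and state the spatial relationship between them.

A is a rectangular dining table. The top is 1791×813×39 mm with its upper surface at z = 708 mm. It stands on four round legs of 76 mm diameter, each leg's bounding box inset 12 mm from the nearest pair of top edges, running from the floor to the underside of the top.

B is a wooden ladder with two side rails of 54×62 mm section and 1418 mm height, set 343 mm apart overall. Between them run 5 rectangular rungs (62 mm deep, 22 mm thick), front faces flush with the rails' −y face. The bottom of the first rung is 150 mm above the floor and each subsequent rung is 272 mm higher than the one below.

C is a simple wooden stool: a rectangular seat 349 mm (x) by 271 mm (y), 26 mm thick, top face at z = 426 mm, on four round legs, each 34 mm in diameter. The legs rest on z = 0, each leg's axis is inset half a diameter from the nearest pair of seat edges (so the leg's bounding box is flush with the corner).

The ladder is on top of the table. Two stools sit around the table at the +y, +x sides.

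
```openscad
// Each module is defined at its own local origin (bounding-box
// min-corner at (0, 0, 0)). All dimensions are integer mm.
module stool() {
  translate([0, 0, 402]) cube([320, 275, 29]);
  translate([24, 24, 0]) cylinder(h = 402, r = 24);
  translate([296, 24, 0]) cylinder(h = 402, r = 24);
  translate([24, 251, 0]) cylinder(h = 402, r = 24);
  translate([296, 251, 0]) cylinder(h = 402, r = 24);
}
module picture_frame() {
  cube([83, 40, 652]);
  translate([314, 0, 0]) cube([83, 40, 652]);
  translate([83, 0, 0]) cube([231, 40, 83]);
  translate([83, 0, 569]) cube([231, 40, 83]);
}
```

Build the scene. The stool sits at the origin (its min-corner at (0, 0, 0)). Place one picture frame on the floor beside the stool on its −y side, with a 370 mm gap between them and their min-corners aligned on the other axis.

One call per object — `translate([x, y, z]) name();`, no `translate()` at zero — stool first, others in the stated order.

stool();
translate([0, -410, 0]) picture_frame();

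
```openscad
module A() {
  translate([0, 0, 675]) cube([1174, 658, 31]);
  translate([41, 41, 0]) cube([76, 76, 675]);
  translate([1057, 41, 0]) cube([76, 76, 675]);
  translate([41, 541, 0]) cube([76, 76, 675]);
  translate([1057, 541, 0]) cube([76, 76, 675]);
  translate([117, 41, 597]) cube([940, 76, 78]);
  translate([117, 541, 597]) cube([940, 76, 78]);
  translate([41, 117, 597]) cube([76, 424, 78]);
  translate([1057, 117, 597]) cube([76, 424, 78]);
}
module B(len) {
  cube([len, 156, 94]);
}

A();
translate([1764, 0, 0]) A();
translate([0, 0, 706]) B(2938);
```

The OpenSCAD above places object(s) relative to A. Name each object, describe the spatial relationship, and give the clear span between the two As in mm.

A is a table. B is a beam. A beam spans the tops of two tables. The clear span between the two tables is 590 mm.

Second table starts at x = 1764; first ends at x = 1174; clear span = 1764 − 1174 = 590 mm.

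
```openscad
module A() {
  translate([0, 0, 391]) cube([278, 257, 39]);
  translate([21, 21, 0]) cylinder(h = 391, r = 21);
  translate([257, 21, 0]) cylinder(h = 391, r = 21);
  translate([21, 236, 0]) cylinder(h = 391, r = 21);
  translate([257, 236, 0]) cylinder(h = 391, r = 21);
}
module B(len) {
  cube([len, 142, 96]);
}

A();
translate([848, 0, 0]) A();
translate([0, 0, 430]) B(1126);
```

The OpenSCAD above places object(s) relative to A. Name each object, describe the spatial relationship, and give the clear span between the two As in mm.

Second stool starts at x = 848; first ends at x = 278; clear span = 848 − 278 = 570 mm.

A is a stool. B is a beam. A beam spans the tops of two stools. The clear span between the two stools is 570 mm.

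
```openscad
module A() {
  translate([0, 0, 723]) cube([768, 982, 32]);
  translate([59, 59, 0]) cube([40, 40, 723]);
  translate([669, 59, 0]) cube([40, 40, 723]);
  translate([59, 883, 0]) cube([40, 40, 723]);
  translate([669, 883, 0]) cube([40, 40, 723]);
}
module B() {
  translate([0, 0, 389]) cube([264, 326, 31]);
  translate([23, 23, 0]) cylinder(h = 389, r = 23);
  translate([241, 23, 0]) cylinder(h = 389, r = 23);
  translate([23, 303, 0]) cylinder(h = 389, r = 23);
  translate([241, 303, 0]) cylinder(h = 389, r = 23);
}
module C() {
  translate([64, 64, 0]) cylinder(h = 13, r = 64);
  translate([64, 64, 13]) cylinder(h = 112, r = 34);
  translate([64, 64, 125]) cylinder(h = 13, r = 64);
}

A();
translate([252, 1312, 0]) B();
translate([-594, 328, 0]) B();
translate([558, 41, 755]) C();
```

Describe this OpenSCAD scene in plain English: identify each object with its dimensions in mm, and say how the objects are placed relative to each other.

A is a table: top 768 mm (x) × 982 mm (y), 32 mm thick, upper face at z = 755 mm, on four 40×40 mm square legs, each inset 59 mm from the nearest pair of top edges, running from z = 0 to the bottom of the top.

B is a simple wooden stool: a rectangular seat 264 mm (x) by 326 mm (y), 31 mm thick, top face at z = 420 mm, on four round legs, each 46 mm in diameter. The legs rest on z = 0, each leg's axis is inset half a diameter from the nearest pair of seat edges (so the leg's bounding box is flush with the corner).

C is a spool: two coaxial disc flanges of radius 64 mm and thickness 13 mm, joined by a core cylinder of radius 34 mm and height 112 mm. The lower flange rests on z = 0 and the three cylinders share a vertical axis.

Two stools sit around the table at the +y, −x sides. The spool is on top of the table.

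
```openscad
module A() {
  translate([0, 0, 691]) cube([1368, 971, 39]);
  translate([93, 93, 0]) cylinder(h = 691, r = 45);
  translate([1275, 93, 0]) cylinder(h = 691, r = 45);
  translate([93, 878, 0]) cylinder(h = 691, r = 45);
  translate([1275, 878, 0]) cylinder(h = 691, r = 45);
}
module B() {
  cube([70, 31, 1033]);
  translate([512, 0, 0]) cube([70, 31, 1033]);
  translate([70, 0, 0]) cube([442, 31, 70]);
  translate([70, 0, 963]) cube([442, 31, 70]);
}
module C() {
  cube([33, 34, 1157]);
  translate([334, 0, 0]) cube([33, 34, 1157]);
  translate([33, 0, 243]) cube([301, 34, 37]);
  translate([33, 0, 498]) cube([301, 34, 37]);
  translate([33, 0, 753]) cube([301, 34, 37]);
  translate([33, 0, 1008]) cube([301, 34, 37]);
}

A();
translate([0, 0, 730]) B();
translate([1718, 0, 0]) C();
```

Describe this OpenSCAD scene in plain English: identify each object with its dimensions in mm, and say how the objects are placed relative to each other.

A is a rectangular dining table. The top is 1368×971×39 mm with its upper surface at z = 730 mm. It stands on four round legs of 90 mm diameter, each leg's bounding box inset 48 mm from the nearest pair of top edges, running from the floor to the underside of the top.

B is a rectangular picture frame lying in the x–z plane (depth along y). The opening is 442 mm wide (x) by 893 mm tall (z), surrounded by a border 70 mm wide on all four sides. The frame is 31 mm deep and is made of two full-height vertical stiles with two horizontal rails fitted between them.

C is a wooden ladder with two side rails of 33×34 mm section and 1157 mm height, set 367 mm apart overall. Between them run 4 rectangular rungs (34 mm deep, 37 mm thick), front faces flush with the rails' −y face. The bottom of the first rung is 243 mm above the floor and each subsequent rung is 255 mm higher than the one below.

The picture frame is on top of the table. The ladder is on the floor beside the table on its +x side.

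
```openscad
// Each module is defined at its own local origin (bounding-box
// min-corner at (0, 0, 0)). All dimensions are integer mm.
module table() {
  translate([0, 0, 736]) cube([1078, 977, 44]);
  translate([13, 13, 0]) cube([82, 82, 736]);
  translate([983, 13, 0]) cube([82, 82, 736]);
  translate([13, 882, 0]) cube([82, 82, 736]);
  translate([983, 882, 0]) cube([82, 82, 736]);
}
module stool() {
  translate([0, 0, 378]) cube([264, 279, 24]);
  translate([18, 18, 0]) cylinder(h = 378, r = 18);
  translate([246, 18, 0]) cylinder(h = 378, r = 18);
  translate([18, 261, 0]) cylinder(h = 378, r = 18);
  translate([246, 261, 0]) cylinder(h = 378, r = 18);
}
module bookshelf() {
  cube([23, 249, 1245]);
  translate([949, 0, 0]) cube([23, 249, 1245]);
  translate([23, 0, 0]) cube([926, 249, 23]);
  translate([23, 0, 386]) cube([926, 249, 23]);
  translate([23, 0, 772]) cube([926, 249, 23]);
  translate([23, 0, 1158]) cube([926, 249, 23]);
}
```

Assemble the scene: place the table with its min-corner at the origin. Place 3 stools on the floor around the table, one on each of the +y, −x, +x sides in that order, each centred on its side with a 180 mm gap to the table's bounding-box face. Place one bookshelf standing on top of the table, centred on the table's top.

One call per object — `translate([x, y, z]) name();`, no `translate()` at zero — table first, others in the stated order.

table();
translate([407, 1157, 0]) stool();
translate([-444, 349, 0]) stool();
translate([1258, 349, 0]) stool();
translate([53, 364, 780]) bookshelf();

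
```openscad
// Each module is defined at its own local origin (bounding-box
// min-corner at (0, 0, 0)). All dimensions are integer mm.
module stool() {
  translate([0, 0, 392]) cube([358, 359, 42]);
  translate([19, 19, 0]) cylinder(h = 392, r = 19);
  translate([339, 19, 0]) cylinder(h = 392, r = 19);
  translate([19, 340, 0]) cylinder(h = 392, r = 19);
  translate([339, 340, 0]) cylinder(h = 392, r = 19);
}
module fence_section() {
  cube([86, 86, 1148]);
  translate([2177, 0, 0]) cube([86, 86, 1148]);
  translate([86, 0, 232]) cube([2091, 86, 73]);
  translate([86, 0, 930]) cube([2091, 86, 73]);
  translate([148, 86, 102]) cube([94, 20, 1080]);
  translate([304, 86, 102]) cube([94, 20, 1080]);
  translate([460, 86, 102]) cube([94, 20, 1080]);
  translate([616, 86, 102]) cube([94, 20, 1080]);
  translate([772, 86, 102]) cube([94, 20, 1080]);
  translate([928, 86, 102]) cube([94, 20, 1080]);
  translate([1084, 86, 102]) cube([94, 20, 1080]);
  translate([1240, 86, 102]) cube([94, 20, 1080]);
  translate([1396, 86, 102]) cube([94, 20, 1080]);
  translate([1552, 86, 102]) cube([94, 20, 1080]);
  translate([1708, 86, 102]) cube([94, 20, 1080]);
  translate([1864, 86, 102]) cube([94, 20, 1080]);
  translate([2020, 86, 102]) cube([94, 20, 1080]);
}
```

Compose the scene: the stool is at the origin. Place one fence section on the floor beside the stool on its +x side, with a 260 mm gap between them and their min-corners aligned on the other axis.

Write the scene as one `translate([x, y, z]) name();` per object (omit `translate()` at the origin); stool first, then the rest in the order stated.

stool();
translate([618, 0, 0]) fence_section();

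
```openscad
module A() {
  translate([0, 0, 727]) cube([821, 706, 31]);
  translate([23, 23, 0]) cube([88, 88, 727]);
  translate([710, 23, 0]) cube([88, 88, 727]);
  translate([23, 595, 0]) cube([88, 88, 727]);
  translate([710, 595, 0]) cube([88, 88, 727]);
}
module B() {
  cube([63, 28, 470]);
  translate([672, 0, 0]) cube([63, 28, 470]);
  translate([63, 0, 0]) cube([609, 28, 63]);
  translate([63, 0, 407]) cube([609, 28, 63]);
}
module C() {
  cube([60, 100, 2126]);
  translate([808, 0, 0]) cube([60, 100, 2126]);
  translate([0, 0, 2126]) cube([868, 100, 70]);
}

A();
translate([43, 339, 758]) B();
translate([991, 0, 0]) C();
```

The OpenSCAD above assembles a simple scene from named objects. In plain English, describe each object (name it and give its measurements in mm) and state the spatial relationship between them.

A is a table: top 821 mm (x) × 706 mm (y), 31 mm thick, upper face at z = 758 mm, on four 88×88 mm square legs, each inset 23 mm from the nearest pair of top edges, running from z = 0 to the bottom of the top.

B is a rectangular picture frame lying in the x–z plane (depth along y). The opening is 609 mm wide (x) by 344 mm tall (z), surrounded by a border 63 mm wide on all four sides. The frame is 28 mm deep and is made of two full-height vertical stiles with two horizontal rails fitted between them.

C is a door frame. The clear opening is 748 mm wide and 2126 mm high. Two 60 mm wide jambs, 100 mm deep, stand either side of the opening from the floor to the top of the opening. A 70 mm thick head sits across the top of both jambs, spanning the full outside width of the frame.

The picture frame is on top of the table, centred. The door frame is on the floor beside the table on its +x side.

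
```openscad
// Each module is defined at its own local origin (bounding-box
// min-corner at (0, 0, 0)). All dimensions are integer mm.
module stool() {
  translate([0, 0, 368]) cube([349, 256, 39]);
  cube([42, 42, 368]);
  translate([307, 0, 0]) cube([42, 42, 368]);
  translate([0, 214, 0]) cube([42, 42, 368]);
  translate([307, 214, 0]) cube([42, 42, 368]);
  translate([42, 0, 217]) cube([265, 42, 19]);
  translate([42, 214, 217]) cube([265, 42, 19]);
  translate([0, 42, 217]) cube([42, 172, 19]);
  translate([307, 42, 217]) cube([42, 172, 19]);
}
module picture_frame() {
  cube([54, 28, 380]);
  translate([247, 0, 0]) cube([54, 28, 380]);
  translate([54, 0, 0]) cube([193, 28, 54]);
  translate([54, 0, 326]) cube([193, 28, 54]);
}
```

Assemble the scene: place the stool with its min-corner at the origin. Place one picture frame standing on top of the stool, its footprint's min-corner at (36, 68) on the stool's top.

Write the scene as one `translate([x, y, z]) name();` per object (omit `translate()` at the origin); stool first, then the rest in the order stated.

stool();
translate([36, 68, 407]) picture_frame();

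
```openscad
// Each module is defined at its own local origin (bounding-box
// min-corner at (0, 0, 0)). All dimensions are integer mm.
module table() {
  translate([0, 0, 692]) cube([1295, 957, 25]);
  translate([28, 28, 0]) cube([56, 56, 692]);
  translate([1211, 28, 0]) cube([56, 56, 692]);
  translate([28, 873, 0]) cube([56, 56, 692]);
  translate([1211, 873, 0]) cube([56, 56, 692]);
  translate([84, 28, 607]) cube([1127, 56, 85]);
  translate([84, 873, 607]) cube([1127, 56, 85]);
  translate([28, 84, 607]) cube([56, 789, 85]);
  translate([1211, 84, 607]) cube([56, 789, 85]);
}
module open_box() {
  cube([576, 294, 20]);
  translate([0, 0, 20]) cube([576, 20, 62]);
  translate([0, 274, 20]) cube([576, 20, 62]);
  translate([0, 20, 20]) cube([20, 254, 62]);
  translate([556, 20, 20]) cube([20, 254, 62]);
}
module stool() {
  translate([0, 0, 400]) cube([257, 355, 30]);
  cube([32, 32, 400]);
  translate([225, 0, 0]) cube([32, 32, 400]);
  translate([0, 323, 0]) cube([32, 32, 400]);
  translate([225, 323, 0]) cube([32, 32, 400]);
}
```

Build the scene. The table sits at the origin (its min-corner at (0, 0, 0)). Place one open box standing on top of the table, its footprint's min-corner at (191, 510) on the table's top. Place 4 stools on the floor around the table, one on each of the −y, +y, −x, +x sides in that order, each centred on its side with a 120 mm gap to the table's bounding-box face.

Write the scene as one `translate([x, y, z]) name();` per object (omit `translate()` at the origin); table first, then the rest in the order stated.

table();
translate([191, 510, 717]) open_box();
translate([519, -475, 0]) stool();
translate([519, 1077, 0]) stool();
translate([-377, 301, 0]) stool();
translate([1415, 301, 0]) stool();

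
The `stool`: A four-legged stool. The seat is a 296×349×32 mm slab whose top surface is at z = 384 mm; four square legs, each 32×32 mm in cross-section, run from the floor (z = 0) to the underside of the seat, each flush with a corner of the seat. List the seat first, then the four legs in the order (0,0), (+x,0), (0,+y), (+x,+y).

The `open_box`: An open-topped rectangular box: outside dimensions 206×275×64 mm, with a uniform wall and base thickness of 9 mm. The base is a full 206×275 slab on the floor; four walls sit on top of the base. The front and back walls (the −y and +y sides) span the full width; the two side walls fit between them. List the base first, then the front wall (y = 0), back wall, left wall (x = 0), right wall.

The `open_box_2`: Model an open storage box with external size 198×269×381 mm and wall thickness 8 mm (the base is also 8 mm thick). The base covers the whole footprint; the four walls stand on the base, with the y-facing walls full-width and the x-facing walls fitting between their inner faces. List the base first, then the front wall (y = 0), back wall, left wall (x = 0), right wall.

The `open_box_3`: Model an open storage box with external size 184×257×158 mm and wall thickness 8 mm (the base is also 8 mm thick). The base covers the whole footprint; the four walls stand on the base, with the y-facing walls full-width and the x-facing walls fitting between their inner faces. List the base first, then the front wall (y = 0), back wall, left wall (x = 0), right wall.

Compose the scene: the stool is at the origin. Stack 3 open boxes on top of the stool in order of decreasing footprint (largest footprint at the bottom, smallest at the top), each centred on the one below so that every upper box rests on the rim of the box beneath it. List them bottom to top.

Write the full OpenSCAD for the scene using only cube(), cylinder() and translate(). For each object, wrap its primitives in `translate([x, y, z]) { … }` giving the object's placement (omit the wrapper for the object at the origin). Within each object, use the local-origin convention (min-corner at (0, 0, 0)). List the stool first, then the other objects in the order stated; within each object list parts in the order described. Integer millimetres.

translate([0, 0, 352]) cube([296, 349, 32]);
cube([32, 32, 352]);
translate([264, 0, 0]) cube([32, 32, 352]);
translate([0, 317, 0]) cube([32, 32, 352]);
translate([264, 317, 0]) cube([32, 32, 352]);
translate([45, 37, 384]) {
  cube([206, 275, 9]);
  translate([0, 0, 9]) cube([206, 9, 55]);
  translate([0, 266, 9]) cube([206, 9, 55]);
  translate([0, 9, 9]) cube([9, 257, 55]);
  translate([197, 9, 9]) cube([9, 257, 55]);
}
translate([49, 40, 448]) {
  cube([198, 269, 8]);
  translate([0, 0, 8]) cube([198, 8, 373]);
  translate([0, 261, 8]) cube([198, 8, 373]);
  translate([0, 8, 8]) cube([8, 253, 373]);
  translate([190, 8, 8]) cube([8, 253, 373]);
}
translate([56, 46, 829]) {
  cube([184, 257, 8]);
  translate([0, 0, 8]) cube([184, 8, 150]);
  translate([0, 249, 8]) cube([184, 8, 150]);
  translate([0, 8, 8]) cube([8, 241, 150]);
  translate([176, 8, 8]) cube([8, 241, 150]);
}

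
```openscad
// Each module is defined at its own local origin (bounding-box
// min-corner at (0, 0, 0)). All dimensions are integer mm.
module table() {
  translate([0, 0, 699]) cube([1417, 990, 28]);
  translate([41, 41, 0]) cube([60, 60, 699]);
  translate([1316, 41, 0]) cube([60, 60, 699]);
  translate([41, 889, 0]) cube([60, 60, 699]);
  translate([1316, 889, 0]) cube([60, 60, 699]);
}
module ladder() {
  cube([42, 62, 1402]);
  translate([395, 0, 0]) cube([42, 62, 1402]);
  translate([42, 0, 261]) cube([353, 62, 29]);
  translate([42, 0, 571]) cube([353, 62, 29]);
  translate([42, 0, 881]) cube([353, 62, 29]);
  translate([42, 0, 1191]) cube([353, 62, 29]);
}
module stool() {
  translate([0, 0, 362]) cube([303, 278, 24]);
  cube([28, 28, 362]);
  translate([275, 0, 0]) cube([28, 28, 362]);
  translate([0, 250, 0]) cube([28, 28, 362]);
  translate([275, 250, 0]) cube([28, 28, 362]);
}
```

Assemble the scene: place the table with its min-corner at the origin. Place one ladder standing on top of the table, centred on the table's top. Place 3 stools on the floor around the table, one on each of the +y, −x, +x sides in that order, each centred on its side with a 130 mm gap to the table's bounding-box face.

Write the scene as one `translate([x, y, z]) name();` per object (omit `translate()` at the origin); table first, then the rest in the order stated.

table();
translate([490, 464, 727]) ladder();
translate([557, 1120, 0]) stool();
translate([-433, 356, 0]) stool();
translate([1547, 356, 0]) stool();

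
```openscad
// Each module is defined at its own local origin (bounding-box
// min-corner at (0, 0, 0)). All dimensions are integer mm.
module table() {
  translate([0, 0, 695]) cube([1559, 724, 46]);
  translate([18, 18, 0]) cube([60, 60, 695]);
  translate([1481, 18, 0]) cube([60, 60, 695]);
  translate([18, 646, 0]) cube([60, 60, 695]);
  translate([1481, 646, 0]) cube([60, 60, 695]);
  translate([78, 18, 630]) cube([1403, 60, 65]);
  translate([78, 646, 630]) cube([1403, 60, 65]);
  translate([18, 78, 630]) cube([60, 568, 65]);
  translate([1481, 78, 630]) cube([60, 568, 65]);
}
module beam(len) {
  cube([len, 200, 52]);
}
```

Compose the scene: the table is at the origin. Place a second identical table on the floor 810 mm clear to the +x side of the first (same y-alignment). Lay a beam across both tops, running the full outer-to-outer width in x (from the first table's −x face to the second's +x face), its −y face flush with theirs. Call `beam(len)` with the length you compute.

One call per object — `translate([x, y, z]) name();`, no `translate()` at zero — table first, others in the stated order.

table();
translate([2369, 0, 0]) table();
translate([0, 0, 741]) beam(3928);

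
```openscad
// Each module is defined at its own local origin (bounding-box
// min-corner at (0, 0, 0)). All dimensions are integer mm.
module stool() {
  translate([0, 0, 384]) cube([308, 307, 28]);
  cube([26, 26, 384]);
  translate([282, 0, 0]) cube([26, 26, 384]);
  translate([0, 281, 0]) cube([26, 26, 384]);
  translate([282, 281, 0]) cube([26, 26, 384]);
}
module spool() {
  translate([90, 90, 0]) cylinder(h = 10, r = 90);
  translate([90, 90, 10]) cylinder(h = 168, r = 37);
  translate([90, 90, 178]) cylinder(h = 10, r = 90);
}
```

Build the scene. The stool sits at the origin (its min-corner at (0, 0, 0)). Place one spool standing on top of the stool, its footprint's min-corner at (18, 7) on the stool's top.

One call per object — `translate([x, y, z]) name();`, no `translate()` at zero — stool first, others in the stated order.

stool();
translate([18, 7, 412]) spool();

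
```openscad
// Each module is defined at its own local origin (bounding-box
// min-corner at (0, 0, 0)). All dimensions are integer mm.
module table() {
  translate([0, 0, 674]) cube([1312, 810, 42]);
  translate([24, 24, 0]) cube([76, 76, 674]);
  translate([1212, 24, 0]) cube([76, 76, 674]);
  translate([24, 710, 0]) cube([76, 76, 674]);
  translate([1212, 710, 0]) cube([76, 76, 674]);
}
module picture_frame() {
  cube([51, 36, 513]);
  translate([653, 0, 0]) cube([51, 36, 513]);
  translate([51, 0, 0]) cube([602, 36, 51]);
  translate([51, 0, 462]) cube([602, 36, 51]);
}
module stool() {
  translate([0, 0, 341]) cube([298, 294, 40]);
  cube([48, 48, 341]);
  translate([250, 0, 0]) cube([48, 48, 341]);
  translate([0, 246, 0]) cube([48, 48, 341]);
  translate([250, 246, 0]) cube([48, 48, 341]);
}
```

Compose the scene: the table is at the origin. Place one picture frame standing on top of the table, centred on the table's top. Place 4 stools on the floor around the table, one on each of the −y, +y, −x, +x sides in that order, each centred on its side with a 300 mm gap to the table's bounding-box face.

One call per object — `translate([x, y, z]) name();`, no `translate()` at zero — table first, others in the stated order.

table();
translate([304, 387, 716]) picture_frame();
translate([507, -594, 0]) stool();
translate([507, 1110, 0]) stool();
translate([-598, 258, 0]) stool();
translate([1612, 258, 0]) stool();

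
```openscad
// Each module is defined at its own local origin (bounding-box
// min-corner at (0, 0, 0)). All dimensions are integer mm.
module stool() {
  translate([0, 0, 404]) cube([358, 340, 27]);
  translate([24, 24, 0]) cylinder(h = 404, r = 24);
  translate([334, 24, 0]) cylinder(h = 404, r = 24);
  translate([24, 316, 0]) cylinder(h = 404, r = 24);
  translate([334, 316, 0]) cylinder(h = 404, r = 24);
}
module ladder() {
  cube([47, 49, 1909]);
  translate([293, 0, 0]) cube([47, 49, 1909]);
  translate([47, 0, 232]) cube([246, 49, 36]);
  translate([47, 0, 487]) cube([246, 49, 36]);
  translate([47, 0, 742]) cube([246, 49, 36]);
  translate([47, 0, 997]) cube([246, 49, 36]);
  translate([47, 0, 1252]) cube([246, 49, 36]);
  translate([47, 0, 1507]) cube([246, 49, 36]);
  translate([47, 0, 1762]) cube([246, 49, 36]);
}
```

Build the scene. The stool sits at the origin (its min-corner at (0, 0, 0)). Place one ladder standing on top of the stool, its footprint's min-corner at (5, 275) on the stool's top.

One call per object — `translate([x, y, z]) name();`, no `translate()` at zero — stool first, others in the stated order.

stool();
translate([5, 275, 431]) ladder();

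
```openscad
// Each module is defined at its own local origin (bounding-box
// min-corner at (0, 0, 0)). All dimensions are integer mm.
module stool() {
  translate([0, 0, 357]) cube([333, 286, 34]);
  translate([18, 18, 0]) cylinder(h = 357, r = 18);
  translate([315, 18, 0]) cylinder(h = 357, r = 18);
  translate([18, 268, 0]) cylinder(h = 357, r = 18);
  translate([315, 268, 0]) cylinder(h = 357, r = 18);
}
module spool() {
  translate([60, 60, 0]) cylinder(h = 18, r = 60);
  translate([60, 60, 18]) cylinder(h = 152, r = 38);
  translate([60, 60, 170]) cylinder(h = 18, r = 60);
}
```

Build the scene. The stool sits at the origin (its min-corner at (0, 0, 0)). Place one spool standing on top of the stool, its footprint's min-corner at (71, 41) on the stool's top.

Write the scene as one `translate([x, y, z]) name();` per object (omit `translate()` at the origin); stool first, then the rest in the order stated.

stool();
translate([71, 41, 391]) spool();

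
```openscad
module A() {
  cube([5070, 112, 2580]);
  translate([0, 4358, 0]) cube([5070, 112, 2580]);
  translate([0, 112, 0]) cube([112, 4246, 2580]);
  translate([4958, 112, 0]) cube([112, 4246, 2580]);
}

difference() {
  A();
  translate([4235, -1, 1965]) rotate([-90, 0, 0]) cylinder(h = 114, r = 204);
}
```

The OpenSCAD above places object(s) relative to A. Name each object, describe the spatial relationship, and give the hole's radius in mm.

The subtracted cylinder has r = 204 mm.

A is a house frame. The house frame has a circular hole through its front wall. The hole's radius is 204 mm.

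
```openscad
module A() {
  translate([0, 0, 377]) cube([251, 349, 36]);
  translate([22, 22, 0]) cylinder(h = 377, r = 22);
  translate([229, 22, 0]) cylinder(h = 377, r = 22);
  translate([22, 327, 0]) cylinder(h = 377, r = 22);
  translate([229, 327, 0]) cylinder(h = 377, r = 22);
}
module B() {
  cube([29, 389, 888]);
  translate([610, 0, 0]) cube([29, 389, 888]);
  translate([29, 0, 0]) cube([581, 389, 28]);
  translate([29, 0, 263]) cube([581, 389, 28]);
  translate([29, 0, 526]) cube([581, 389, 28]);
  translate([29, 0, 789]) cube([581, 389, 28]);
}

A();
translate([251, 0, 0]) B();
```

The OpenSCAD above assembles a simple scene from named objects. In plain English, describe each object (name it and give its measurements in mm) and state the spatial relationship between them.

A is a simple wooden stool: a rectangular seat 251 mm (x) by 349 mm (y), 36 mm thick, top face at z = 413 mm, on four round legs, each 44 mm in diameter. The legs rest on z = 0, each leg's axis is inset half a diameter from the nearest pair of seat edges (so the leg's bounding box is flush with the corner).

B is a bookshelf 639 mm wide overall, 389 mm deep and 888 mm tall. The two sides are 29 mm thick vertical panels. 4 horizontal shelves of 28 mm thickness span between the inner faces of the sides; the lowest shelf sits on the floor and shelves are stacked with a clear vertical gap of 235 mm between each pair.

The bookshelf is against the stool's +x side, with their −y faces flush.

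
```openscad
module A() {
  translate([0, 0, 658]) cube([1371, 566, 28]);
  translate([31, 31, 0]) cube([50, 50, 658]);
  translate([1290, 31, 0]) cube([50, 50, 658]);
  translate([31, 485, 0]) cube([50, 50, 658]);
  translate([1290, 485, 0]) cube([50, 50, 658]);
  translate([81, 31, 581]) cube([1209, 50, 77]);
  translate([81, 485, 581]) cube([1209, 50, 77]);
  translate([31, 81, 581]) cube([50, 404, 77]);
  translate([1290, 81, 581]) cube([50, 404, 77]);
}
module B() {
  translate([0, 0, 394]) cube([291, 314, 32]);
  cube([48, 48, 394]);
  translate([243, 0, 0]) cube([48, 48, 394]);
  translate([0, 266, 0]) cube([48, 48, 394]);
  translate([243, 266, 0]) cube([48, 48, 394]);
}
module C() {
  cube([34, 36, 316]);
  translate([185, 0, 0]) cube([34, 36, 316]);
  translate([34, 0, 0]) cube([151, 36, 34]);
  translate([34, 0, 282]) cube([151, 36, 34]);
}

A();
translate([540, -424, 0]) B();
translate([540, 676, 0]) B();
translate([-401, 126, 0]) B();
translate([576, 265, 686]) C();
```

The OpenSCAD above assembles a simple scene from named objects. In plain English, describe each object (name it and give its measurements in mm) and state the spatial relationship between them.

A is a table: top 1371 mm (x) × 566 mm (y), 28 mm thick, upper face at z = 686 mm, on four 50×50 mm square legs, each inset 31 mm from the nearest pair of top edges, running from z = 0 to the bottom of the top. Four apron rails, 50 mm thick and 77 mm tall, run between adjacent legs with their top edges flush with the underside of the top and their outer faces flush with the legs' outer faces.

B is a four-legged stool. The seat is 291×314 mm, 32 mm thick, top at z = 426 mm. It stands on four square legs, each 48×48 mm in cross-section, from z = 0 to the seat underside, each flush with a corner of the seat.

C is a picture frame with a 151×248 mm rectangular opening (x by z) and a uniform 34 mm border on every side. Frame depth is 36 mm along y. It is built from two vertical stiles running the full outside height and two horizontal rails spanning the gap between the stiles.

Three stools sit around the table at the −y, +y, −x sides. The picture frame is on top of the table, centred.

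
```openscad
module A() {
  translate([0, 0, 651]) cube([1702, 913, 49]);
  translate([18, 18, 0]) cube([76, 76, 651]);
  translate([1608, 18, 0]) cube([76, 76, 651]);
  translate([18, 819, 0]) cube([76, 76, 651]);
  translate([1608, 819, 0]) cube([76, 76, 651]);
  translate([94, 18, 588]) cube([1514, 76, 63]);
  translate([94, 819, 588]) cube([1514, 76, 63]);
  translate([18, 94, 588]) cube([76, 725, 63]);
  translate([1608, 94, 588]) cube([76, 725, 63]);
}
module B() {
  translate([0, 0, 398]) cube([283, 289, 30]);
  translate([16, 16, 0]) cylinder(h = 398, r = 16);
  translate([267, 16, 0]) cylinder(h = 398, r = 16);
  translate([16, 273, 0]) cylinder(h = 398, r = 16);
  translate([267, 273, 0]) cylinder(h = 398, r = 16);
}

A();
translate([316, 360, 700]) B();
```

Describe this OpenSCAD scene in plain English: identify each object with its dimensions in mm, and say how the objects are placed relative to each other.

A is a rectangular dining table. The top is 1702×913×49 mm with its upper surface at z = 700 mm. It stands on four 76×76 mm square legs, each inset 18 mm from the nearest pair of top edges, running from the floor to the underside of the top. Four apron rails, 76 mm thick and 63 mm tall, run between adjacent legs with their top edges flush with the underside of the top and their outer faces flush with the legs' outer faces.

B is a simple wooden stool: a rectangular seat 283 mm (x) by 289 mm (y), 30 mm thick, top face at z = 428 mm, on four round legs, each 32 mm in diameter. The legs rest on z = 0, each leg's axis is inset half a diameter from the nearest pair of seat edges (so the leg's bounding box is flush with the corner).

The stool is on top of the table.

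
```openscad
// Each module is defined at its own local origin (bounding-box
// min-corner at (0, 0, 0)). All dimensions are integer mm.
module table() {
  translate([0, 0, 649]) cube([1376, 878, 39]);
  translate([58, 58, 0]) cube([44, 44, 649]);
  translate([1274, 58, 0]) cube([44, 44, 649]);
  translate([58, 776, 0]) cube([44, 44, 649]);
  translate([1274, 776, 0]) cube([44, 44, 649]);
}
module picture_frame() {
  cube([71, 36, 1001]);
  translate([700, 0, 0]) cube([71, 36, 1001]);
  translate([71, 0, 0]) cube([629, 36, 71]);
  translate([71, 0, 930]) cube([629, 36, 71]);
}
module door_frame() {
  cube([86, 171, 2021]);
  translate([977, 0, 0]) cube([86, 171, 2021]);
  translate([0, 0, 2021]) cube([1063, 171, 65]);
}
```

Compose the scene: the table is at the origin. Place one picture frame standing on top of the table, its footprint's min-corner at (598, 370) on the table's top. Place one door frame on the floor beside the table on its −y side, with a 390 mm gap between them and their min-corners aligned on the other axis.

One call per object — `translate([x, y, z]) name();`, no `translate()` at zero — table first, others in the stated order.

table();
translate([598, 370, 688]) picture_frame();
translate([0, -561, 0]) door_frame();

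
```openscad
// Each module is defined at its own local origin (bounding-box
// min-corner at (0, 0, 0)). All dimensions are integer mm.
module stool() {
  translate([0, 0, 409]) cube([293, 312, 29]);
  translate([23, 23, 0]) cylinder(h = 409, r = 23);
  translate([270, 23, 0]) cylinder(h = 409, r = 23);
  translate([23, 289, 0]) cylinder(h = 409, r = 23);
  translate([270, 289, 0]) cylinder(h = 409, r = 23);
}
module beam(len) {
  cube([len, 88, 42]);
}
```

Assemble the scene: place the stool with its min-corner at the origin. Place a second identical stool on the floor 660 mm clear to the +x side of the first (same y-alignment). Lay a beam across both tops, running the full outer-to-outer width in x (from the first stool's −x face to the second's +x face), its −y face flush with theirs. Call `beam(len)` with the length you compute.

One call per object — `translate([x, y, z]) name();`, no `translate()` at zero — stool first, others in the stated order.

stool();
translate([953, 0, 0]) stool();
translate([0, 0, 438]) beam(1246);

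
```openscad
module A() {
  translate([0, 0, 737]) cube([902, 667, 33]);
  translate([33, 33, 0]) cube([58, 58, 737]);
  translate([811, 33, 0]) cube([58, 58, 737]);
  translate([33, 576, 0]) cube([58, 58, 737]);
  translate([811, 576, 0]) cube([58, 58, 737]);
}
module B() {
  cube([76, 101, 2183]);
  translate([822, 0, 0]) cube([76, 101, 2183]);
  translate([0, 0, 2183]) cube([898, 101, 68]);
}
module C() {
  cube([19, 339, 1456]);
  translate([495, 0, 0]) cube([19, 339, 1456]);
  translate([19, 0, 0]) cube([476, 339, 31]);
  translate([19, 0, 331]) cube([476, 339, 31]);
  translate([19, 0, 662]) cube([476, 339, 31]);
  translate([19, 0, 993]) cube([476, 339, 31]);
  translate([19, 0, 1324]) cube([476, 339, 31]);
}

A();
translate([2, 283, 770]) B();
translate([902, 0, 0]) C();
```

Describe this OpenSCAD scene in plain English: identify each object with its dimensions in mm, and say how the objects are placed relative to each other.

A is a table: top 902 mm (x) × 667 mm (y), 33 mm thick, upper face at z = 770 mm, on four 58×58 mm square legs, each inset 33 mm from the nearest pair of top edges, running from z = 0 to the bottom of the top.

B is a door frame. The clear opening is 746 mm wide and 2183 mm high. Two 76 mm wide jambs, 101 mm deep, stand either side of the opening from the floor to the top of the opening. A 68 mm thick head sits across the top of both jambs, spanning the full outside width of the frame.

C is a bookshelf 514 mm wide overall, 339 mm deep and 1456 mm tall. The two sides are 19 mm thick vertical panels. 5 horizontal shelves of 31 mm thickness span between the inner faces of the sides; the lowest shelf sits on the floor and shelves are stacked with a clear vertical gap of 300 mm between each pair.

The door frame is on top of the table, centred. The bookshelf is against the table's +x side, with their −y faces flush.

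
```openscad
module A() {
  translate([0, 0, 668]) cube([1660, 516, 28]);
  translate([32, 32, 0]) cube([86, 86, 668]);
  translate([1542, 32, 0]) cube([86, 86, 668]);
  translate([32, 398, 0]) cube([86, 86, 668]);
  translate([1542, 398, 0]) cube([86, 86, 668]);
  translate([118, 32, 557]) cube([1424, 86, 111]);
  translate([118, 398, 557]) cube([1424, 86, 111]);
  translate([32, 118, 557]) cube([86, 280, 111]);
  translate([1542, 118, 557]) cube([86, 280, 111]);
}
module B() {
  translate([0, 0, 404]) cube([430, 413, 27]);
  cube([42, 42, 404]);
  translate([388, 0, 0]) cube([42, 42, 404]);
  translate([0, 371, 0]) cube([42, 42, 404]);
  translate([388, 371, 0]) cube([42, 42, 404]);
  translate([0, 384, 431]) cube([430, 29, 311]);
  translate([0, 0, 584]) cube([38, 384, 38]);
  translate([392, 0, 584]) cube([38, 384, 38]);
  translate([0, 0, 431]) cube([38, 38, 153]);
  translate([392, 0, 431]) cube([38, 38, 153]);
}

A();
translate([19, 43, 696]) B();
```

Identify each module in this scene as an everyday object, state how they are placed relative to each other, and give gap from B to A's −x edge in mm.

A is a table. B is a chair. The chair is on top of the table. The gap from the chair to the table's −x edge is 19 mm.

The chair's min-x is at 19; the table's min-x is 0; gap = 19 mm.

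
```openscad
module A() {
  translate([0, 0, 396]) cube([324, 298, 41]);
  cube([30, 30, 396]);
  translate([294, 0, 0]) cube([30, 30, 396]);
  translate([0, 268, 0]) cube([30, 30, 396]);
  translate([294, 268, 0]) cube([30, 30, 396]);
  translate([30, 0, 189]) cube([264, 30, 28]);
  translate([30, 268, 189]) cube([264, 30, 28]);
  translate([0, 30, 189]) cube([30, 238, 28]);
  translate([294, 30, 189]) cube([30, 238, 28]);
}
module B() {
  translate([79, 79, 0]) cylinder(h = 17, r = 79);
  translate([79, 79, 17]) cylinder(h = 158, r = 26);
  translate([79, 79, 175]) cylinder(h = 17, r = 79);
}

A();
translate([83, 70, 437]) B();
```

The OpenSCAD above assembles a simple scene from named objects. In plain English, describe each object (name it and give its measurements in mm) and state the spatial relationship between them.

A is a simple wooden stool: a rectangular seat 324 mm (x) by 298 mm (y), 41 mm thick, top face at z = 437 mm, on four square legs, each 30×30 mm in cross-section. The legs rest on z = 0, each flush with a corner of the seat. Four stretchers, 30 mm wide and 28 mm tall, connect adjacent legs with their undersides at z = 189 mm, each running between the inner faces of the legs it joins and aligned with the legs' outer faces on the other axis.

B is a spool: two coaxial disc flanges of radius 79 mm and thickness 17 mm, joined by a core cylinder of radius 26 mm and height 158 mm. The lower flange rests on z = 0 and the three cylinders share a vertical axis.

The spool is on top of the stool, centred.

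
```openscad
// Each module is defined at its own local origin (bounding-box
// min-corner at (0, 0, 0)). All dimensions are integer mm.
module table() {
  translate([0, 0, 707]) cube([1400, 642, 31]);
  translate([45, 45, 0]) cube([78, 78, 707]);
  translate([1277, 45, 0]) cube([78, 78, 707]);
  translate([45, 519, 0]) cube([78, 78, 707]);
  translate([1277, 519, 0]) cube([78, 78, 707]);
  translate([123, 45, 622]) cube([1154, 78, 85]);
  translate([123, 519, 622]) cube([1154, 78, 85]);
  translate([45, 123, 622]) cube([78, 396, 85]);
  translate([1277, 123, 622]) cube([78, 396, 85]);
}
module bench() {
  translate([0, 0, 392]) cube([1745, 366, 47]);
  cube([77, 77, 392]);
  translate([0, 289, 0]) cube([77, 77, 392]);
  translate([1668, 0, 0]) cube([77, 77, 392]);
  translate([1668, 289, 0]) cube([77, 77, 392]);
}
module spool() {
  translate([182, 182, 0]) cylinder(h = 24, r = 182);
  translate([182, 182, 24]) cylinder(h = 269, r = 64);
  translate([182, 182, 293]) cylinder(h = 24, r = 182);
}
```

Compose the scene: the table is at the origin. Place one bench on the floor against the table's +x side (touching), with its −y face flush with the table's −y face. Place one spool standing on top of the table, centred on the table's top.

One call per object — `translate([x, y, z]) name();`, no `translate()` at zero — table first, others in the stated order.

table();
translate([1400, 0, 0]) bench();
translate([518, 139, 738]) spool();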